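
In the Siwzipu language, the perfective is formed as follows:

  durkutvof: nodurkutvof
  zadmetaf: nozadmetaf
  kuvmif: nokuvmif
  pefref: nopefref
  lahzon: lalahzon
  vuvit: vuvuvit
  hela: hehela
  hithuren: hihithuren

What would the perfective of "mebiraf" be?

nomebiraf

"mebiraf" ends in -f. The stems ending in -f (durkutvof → nodurkutvof, zadmetaf → nozadmetaf, kuvmif → nokuvmif) add the prefix no-.
The other pattern: stems ending in -a, -n or -t repeat the first consonant+vowel as a prefix.
So mebiraf → nomebiraf.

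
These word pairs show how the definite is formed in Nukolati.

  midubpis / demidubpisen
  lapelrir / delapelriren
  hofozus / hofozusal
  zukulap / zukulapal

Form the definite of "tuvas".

tuvasal

midubpis and hofozus both end in -s yet inflect differently (demidubpisen, hofozusal), so the final letter is not what conditions the rule; the last vowel is.
"tuvas" has last vowel 'a'. The one such stem in the data (zukulap → zukulapal) adds -al, so the same rule applies.
The other pattern: stems whose last vowel is 'i' add de- … -en around the stem.
So tuvas → tuvasal.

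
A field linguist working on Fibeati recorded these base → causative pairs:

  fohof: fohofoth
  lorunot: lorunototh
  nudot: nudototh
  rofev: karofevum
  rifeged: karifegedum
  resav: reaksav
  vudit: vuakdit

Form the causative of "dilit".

rofev and resav both end in -v yet inflect differently (karofevum, reaksav), so the final letter is not what conditions the rule; the last vowel is.
"dilit" has last vowel 'i'. The one such stem in the data (vudit → vuakdit) inserts -ak- after the first vowel (as does resav), so the same rule applies.
The other patterns: stems whose last vowel is 'o' add -oth; stems whose last vowel is 'e' add ka- … -um around the stem.
So dilit → diaklit.

diaklit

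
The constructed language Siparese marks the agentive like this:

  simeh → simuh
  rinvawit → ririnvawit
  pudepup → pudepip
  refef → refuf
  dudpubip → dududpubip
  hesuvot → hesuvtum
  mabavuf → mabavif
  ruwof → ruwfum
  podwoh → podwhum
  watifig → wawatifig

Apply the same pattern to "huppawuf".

huppawif

refef and mabavuf both end in -f yet inflect differently (refuf, mabavif), so the final letter is not what conditions the rule; the last vowel is.
"huppawuf" has last vowel 'u'. The stems whose last vowel is 'u' (mabavuf → mabavif, pudepup → pudepip) change the last vowel to 'i'.
So huppawuf → huppawif.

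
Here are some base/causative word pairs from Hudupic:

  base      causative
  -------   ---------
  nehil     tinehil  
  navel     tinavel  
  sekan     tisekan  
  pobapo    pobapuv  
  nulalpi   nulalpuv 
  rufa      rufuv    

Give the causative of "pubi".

nehil and nulalpi both have last vowel 'i' yet inflect differently (tinehil, nulalpuv), so the last vowel is not what conditions the rule; whether the stem ends in a vowel or a consonant is.
"pubi" ends in a vowel. The stems ending in a vowel (pobapo → pobapuv, nulalpi → nulalpuv, rufa → rufuv) drop the final letter and add -uv.
The other pattern: stems ending in a consonant add the prefix ti-.
So pubi → pubuv.

pubuv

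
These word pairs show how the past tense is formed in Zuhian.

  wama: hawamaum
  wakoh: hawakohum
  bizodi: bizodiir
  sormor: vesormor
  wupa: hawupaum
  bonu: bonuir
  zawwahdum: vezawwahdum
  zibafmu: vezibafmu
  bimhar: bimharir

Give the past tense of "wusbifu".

bonu and zibafmu both end in -u yet inflect differently (bonuir, vezibafmu), so the final letter is not what conditions the rule; the first letter is.
"wusbifu" begins with w-. The stems beginning with w- (wakoh → hawakohum, wupa → hawupaum, wama → hawamaum) add ha- … -um around the stem.
The other patterns: stems beginning with b- add -ir; stems beginning with s- or z- add the prefix ve-.
So wusbifu → hawusbifuum.

hawusbifuum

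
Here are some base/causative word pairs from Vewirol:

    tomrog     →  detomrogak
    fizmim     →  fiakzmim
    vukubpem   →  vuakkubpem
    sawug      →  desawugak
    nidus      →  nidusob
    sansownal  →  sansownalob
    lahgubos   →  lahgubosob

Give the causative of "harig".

deharigak

tomrog and lahgubos both have last vowel 'o' yet inflect differently (detomrogak, lahgubosob), so the last vowel is not what conditions the rule; the final letter is.
"harig" ends in -g. The stems ending in -g (sawug → desawugak, tomrog → detomrogak) add de- … -ak around the stem.
The other patterns: stems ending in -m insert -ak- after the first vowel; stems ending in -l or -s add -ob.
So harig → deharigak.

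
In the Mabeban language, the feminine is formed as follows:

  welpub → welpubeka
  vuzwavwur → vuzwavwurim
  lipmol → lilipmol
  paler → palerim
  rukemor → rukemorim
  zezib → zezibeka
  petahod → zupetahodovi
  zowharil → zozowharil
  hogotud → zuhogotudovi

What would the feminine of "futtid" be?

"futtid" ends in -d. The stems ending in -d (petahod → zupetahodovi, hogotud → zuhogotudovi) add zu- … -ovi around the stem.
The other patterns: stems ending in -r add -im; stems ending in -l repeat the first consonant+vowel as a prefix; stems ending in -b add -eka.
So futtid → zufuttidovi.

zufuttidovi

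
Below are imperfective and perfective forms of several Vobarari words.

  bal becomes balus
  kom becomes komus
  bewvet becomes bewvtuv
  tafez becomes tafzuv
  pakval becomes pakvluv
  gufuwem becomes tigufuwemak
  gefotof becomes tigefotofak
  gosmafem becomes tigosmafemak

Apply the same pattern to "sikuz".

sikzuv

"sikuz" has 2 vowels. The stems with 2 vowels (bewvet → bewvtuv, tafez → tafzuv, pakval → pakvluv) delete the last vowel and add -uv.
The other patterns: stems with 1 vowel add -us; stems with 3 vowels add ti- … -ak around the stem.
So sikuz → sikzuv.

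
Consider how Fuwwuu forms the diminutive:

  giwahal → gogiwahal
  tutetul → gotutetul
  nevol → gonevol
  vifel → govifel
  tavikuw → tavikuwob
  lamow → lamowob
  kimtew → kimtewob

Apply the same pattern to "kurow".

tutetul and tavikuw both have last vowel 'u' yet inflect differently (gotutetul, tavikuwob), so the last vowel is not what conditions the rule; the final letter is.
"kurow" ends in -w. The stems ending in -w (tavikuw → tavikuwob, lamow → lamowob, kimtew → kimtewob) add -ob.
The other pattern: stems ending in -l add the prefix go-.
So kurow → kurowob.

kurowob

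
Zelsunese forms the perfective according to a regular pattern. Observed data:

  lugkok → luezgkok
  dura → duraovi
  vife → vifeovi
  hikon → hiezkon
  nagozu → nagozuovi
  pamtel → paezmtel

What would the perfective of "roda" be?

pamtel and vife both have last vowel 'e' yet inflect differently (paezmtel, vifeovi), so the last vowel is not what conditions the rule; whether the stem ends in a vowel or a consonant is.
"roda" ends in a vowel. The stems ending in a vowel (dura → duraovi, nagozu → nagozuovi, vife → vifeovi) add -ovi.
The other pattern: stems ending in a consonant insert -ez- after the first vowel.
So roda → rodaovi.

rodaovi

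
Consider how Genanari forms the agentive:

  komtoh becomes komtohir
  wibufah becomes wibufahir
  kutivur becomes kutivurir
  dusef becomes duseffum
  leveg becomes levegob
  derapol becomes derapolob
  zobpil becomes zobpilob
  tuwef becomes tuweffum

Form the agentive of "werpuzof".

tuwef and leveg both have last vowel 'e' yet inflect differently (tuweffum, levegob), so the last vowel is not what conditions the rule; the final letter is.
"werpuzof" ends in -f. The stems ending in -f (tuwef → tuweffum, dusef → duseffum) double the final consonant and add -um.
So werpuzof → werpuzoffum.

werpuzoffum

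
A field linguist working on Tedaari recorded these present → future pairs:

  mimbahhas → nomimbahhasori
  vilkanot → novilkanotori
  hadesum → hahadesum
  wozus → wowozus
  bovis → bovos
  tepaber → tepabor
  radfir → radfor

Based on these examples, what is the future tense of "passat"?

mimbahhas and wozus both end in -s yet inflect differently (nomimbahhasori, wowozus), so the final letter is not what conditions the rule; the last vowel is.
"passat" has last vowel 'a'. The one such stem in the data (mimbahhas → nomimbahhasori) adds no- … -ori around the stem, so the same rule applies.
So passat → nopassatori.

nopassatori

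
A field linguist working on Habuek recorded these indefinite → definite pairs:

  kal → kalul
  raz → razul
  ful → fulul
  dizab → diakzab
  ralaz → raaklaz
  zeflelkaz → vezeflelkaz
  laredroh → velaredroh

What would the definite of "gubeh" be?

guakbeh

"gubeh" has 2 vowels. The stems with 2 vowels (dizab → diakzab, ralaz → raaklaz) insert -ak- after the first vowel.
The other patterns: stems with 1 vowel add -ul; stems with 3 vowels add the prefix ve-.
So gubeh → guakbeh.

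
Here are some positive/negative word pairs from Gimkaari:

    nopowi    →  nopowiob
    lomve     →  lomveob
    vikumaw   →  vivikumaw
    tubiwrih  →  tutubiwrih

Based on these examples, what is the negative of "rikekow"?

"rikekow" ends in a consonant. The stems ending in a consonant (vikumaw → vivikumaw, tubiwrih → tutubiwrih) repeat the first consonant+vowel as a prefix.
The other pattern: stems ending in a vowel add -ob.
So rikekow → ririkekow.

ririkekow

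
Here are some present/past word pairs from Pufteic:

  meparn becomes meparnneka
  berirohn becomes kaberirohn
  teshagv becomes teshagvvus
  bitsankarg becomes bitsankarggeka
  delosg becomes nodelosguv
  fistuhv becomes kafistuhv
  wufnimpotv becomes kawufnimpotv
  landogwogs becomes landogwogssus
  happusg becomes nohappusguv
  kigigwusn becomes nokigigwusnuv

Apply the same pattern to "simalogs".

simalogssus

happusg and bitsankarg both end in -g yet inflect differently (nohappusguv, bitsankarggeka), so the final letter is not what conditions the rule; the second-to-last letter is.
"simalogs" has second-to-last letter 'g'. The stems whose second-to-last letter is 'g' (landogwogs → landogwogssus, teshagv → teshagvvus) double the final consonant and add -us.
So simalogs → simalogssus.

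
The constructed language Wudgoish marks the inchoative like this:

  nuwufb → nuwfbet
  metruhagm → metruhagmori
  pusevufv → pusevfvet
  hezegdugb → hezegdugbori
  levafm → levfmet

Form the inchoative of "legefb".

legfbet

nuwufb and hezegdugb both end in -b yet inflect differently (nuwfbet, hezegdugbori), so the final letter is not what conditions the rule; the second-to-last letter is.
"legefb" has second-to-last letter 'f'. The stems whose second-to-last letter is 'f' (nuwufb → nuwfbet, pusevufv → pusevfvet, levafm → levfmet) delete the last vowel and add -et.
So legefb → legfbet.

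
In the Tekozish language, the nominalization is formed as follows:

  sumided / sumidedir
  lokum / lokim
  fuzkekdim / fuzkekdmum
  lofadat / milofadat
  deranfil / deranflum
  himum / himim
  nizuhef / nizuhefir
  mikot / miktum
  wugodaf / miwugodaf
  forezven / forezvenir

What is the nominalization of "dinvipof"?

dinvipfum

nizuhef and wugodaf both end in -f yet inflect differently (nizuhefir, miwugodaf), so the final letter is not what conditions the rule; the last vowel is.
"dinvipof" has last vowel 'o'. The one such stem in the data (mikot → miktum) deletes the last vowel and adds -um (as do fuzkekdim, deranfil), so the same rule applies.
The other patterns: stems whose last vowel is 'u' change the last vowel to 'i'; stems whose last vowel is 'e' add -ir; stems whose last vowel is 'a' add the prefix mi-.
So dinvipof → dinvipfum.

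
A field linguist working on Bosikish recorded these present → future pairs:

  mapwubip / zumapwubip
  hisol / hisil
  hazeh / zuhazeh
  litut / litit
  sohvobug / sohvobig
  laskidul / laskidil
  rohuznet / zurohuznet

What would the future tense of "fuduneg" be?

rohuznet and litut both end in -t yet inflect differently (zurohuznet, litit), so the final letter is not what conditions the rule; the last vowel is.
"fuduneg" has last vowel 'e'. The stems whose last vowel is 'e' (rohuznet → zurohuznet, hazeh → zuhazeh) add the prefix zu-.
So fuduneg → zufuduneg.

zufuduneg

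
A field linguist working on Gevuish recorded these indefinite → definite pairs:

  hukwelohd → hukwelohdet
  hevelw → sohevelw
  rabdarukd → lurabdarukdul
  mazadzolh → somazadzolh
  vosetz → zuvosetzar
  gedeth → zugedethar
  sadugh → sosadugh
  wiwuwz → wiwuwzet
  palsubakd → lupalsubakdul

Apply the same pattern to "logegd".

gedeth and sadugh both end in -h yet inflect differently (zugedethar, sosadugh), so the final letter is not what conditions the rule; the second-to-last letter is.
"logegd" has second-to-last letter 'g'. The one such stem in the data (sadugh → sosadugh) adds the prefix so-, so the same rule applies.
The other patterns: stems whose second-to-last letter is 't' add zu- … -ar around the stem; stems whose second-to-last letter is 'k' add lu- … -ul around the stem; stems whose second-to-last letter is 'h' or 'w' add -et.
So logegd → sologegd.

sologegd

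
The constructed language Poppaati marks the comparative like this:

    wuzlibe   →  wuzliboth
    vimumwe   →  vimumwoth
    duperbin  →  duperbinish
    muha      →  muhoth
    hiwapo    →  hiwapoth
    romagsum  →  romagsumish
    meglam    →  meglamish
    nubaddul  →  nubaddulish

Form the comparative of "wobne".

muha and meglam both have last vowel 'a' yet inflect differently (muhoth, meglamish), so the last vowel is not what conditions the rule; whether the stem ends in a vowel or a consonant is.
"wobne" ends in a vowel. The stems ending in a vowel (vimumwe → vimumwoth, wuzlibe → wuzliboth, hiwapo → hiwapoth) drop the final letter and add -oth.
The other pattern: stems ending in a consonant add -ish.
So wobne → wobnoth.

wobnoth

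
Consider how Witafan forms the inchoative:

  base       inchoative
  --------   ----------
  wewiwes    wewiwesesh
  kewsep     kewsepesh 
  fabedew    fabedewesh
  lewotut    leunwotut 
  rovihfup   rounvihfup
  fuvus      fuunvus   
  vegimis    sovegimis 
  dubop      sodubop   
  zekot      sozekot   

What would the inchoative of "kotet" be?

kotetesh

kewsep and rovihfup both end in -p yet inflect differently (kewsepesh, rounvihfup), so the final letter is not what conditions the rule; the last vowel is.
"kotet" has last vowel 'e'. The stems whose last vowel is 'e' (wewiwes → wewiwesesh, kewsep → kewsepesh, fabedew → fabedewesh) add -esh.
So kotet → kotetesh.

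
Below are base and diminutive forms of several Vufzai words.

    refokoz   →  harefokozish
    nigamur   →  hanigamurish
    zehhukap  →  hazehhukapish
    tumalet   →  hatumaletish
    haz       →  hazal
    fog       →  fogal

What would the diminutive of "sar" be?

saral

refokoz and haz both end in -z yet inflect differently (harefokozish, hazal), so the final letter is not what conditions the rule; the number of vowels is.
"sar" has 1 vowel. The stems with 1 vowel (haz → hazal, fog → fogal) add -al.
The other pattern: stems with 3 vowels add ha- … -ish around the stem.
So sar → saral.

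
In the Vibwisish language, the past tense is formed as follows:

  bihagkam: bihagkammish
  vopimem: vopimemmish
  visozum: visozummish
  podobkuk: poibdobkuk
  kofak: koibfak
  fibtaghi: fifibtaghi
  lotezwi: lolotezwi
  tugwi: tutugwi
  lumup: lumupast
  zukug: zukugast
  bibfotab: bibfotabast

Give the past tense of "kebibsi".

kekebibsi

visozum and podobkuk both have last vowel 'u' yet inflect differently (visozummish, poibdobkuk), so the last vowel is not what conditions the rule; the final letter is.
"kebibsi" ends in -i. The stems ending in -i (fibtaghi → fifibtaghi, lotezwi → lolotezwi, tugwi → tutugwi) repeat the first consonant+vowel as a prefix.
The other patterns: stems ending in -m double the final consonant and add -ish; stems ending in -k insert -ib- after the first vowel; stems ending in -b, -g or -p add -ast.
So kebibsi → kekebibsi.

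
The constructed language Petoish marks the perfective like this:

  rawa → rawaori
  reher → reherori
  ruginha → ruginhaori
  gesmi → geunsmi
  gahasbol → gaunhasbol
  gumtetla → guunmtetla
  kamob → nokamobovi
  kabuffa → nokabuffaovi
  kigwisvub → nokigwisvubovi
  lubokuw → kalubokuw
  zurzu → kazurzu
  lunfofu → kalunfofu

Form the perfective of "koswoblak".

rawa and gumtetla both end in -a yet inflect differently (rawaori, guunmtetla), so the final letter is not what conditions the rule; the first letter is.
"koswoblak" begins with k-. The stems beginning with k- (kamob → nokamobovi, kabuffa → nokabuffaovi, kigwisvub → nokigwisvubovi) add no- … -ovi around the stem.
So koswoblak → nokoswoblakovi.

nokoswoblakovi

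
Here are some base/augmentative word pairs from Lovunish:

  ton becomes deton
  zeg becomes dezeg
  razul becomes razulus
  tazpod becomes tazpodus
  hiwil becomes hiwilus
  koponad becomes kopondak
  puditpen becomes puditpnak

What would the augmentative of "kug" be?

dekug

"kug" has 1 vowel. The stems with 1 vowel (ton → deton, zeg → dezeg) add the prefix de-.
The other patterns: stems with 2 vowels add -us; stems with 3 vowels delete the last vowel and add -ak.
So kug → dekug.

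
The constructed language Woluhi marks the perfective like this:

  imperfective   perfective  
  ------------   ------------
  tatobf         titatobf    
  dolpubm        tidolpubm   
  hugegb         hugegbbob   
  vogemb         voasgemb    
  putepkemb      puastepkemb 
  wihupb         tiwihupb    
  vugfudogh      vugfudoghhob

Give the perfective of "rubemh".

ruasbemh

vogemb and hugegb both end in -b yet inflect differently (voasgemb, hugegbbob), so the final letter is not what conditions the rule; the second-to-last letter is.
"rubemh" has second-to-last letter 'm'. The stems whose second-to-last letter is 'm' (vogemb → voasgemb, putepkemb → puastepkemb) insert -as- after the first vowel.
The other patterns: stems whose second-to-last letter is 'g' double the final consonant and add -ob; stems whose second-to-last letter is 'b' or 'p' add the prefix ti-.
So rubemh → ruasbemh.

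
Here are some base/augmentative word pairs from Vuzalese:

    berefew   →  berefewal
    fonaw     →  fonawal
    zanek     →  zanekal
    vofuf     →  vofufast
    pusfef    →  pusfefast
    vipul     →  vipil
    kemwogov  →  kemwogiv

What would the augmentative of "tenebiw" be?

berefew and pusfef both have last vowel 'e' yet inflect differently (berefewal, pusfefast), so the last vowel is not what conditions the rule; the final letter is.
"tenebiw" ends in -w. The stems ending in -w (berefew → berefewal, fonaw → fonawal) add -al.
So tenebiw → tenebiwal.

tenebiwal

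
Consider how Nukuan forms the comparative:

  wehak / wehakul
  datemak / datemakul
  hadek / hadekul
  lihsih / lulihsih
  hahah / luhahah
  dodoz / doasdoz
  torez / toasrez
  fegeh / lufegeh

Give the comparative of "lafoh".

lulafoh

hadek and fegeh both have last vowel 'e' yet inflect differently (hadekul, lufegeh), so the last vowel is not what conditions the rule; the final letter is.
"lafoh" ends in -h. The stems ending in -h (fegeh → lufegeh, hahah → luhahah, lihsih → lulihsih) add the prefix lu-.
The other patterns: stems ending in -k add -ul; stems ending in -z insert -as- after the first vowel.
So lafoh → lulafoh.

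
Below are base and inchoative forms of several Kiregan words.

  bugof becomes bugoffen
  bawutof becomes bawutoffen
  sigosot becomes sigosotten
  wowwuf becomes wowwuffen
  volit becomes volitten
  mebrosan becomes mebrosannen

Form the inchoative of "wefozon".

Every pair shown (bugof → bugoffen, bawutof → bawutoffen, sigosot → sigosotten, …) follows the same rule: double the final consonant and add -en.
So wefozon → wefozonnen.

wefozonnen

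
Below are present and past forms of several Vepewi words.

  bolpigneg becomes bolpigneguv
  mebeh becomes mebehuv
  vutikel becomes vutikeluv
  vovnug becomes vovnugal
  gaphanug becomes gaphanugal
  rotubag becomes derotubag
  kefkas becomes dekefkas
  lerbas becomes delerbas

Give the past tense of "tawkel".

tawkeluv

bolpigneg and vovnug both end in -g yet inflect differently (bolpigneguv, vovnugal), so the final letter is not what conditions the rule; the last vowel is.
"tawkel" has last vowel 'e'. The stems whose last vowel is 'e' (bolpigneg → bolpigneguv, mebeh → mebehuv, vutikel → vutikeluv) add -uv.
So tawkel → tawkeluv.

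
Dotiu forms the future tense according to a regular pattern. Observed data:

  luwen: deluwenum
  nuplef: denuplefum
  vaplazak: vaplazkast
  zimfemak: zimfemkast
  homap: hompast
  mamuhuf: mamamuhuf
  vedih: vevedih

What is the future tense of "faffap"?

faffpast

"faffap" has last vowel 'a'. The stems whose last vowel is 'a' (vaplazak → vaplazkast, zimfemak → zimfemkast, homap → hompast) delete the last vowel and add -ast.
The other patterns: stems whose last vowel is 'e' add de- … -um around the stem; stems whose last vowel is 'i' or 'u' repeat the first consonant+vowel as a prefix.
So faffap → faffpast.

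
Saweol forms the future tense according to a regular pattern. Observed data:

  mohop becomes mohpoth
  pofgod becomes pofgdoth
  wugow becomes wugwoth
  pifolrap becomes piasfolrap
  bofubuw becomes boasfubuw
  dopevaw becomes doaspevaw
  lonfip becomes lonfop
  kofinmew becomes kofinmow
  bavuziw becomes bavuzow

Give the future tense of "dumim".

mohop and pifolrap both end in -p yet inflect differently (mohpoth, piasfolrap), so the final letter is not what conditions the rule; the last vowel is.
"dumim" has last vowel 'i'. The stems whose last vowel is 'i' (lonfip → lonfop, bavuziw → bavuzow) change the last vowel to 'o'.
The other patterns: stems whose last vowel is 'o' delete the last vowel and add -oth; stems whose last vowel is 'a' or 'u' insert -as- after the first vowel.
So dumim → dumom.

dumom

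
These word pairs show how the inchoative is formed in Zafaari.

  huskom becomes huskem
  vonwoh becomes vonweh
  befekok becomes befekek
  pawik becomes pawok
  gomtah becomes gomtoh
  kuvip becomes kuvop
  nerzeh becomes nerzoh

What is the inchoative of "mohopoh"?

"mohopoh" has last vowel 'o'. The stems whose last vowel is 'o' (huskom → huskem, vonwoh → vonweh, befekok → befekek) change the last vowel to 'e'.
The other pattern: stems whose last vowel is 'a', 'e' or 'i' change the last vowel to 'o'.
So mohopoh → mohopeh.

mohopeh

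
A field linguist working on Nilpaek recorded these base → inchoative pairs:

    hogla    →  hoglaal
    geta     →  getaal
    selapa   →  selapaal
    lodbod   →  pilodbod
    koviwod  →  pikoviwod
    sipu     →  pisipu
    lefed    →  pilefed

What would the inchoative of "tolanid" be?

selapa and sipu both begin with s- yet inflect differently (selapaal, pisipu), so the first letter is not what conditions the rule; the final letter is.
"tolanid" ends in -d. The stems ending in -d (lodbod → pilodbod, koviwod → pikoviwod, lefed → pilefed) add the prefix pi-.
So tolanid → pitolanid.

pitolanid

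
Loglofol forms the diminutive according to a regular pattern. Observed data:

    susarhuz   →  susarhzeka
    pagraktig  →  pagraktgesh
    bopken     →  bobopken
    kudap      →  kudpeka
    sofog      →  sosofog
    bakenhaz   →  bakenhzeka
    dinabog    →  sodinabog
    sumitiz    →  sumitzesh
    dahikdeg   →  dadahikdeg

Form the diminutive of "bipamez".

bibipamez

sofog and pagraktig both end in -g yet inflect differently (sosofog, pagraktgesh), so the final letter is not what conditions the rule; the last vowel is.
"bipamez" has last vowel 'e'. The stems whose last vowel is 'e' (bopken → bobopken, dahikdeg → dadahikdeg) repeat the first consonant+vowel as a prefix.
The other patterns: stems whose last vowel is 'o' add the prefix so-; stems whose last vowel is 'a' or 'u' delete the last vowel and add -eka; stems whose last vowel is 'i' delete the last vowel and add -esh.
So bipamez → bibipamez.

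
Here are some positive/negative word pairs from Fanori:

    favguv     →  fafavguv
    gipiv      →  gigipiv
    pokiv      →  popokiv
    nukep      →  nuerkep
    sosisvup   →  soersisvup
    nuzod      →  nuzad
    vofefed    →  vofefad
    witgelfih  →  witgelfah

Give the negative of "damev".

"damev" ends in -v. The stems ending in -v (favguv → fafavguv, gipiv → gigipiv, pokiv → popokiv) repeat the first consonant+vowel as a prefix.
The other patterns: stems ending in -p insert -er- after the first vowel; stems ending in -d or -h change the last vowel to 'a'.
So damev → dadamev.

dadamev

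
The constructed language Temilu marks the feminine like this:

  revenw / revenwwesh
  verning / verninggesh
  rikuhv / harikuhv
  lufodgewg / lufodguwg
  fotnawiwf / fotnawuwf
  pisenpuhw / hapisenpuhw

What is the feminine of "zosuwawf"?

zosuwuwf

verning and lufodgewg both end in -g yet inflect differently (verninggesh, lufodguwg), so the final letter is not what conditions the rule; the second-to-last letter is.
"zosuwawf" has second-to-last letter 'w'. The stems whose second-to-last letter is 'w' (fotnawiwf → fotnawuwf, lufodgewg → lufodguwg) change the last vowel to 'u'.
So zosuwawf → zosuwuwf.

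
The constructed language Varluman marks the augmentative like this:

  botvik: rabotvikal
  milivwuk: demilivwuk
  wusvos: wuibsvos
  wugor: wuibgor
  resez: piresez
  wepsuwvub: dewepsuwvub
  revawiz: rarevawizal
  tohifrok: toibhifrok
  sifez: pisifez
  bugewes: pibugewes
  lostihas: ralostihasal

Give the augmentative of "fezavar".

rafezavaral

milivwuk and tohifrok both end in -k yet inflect differently (demilivwuk, toibhifrok), so the final letter is not what conditions the rule; the last vowel is.
"fezavar" has last vowel 'a'. The one such stem in the data (lostihas → ralostihasal) adds ra- … -al around the stem, so the same rule applies.
So fezavar → rafezavaral.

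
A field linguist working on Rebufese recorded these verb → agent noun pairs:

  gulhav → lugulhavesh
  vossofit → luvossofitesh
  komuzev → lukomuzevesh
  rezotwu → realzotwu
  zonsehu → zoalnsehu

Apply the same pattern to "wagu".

waalgu

vossofit and rezotwu both have 3 vowels yet inflect differently (luvossofitesh, realzotwu), so the number of vowels is not what conditions the rule; whether the stem ends in a vowel or a consonant is.
"wagu" ends in a vowel. The stems ending in a vowel (rezotwu → realzotwu, zonsehu → zoalnsehu) insert -al- after the first vowel.
The other pattern: stems ending in a consonant add lu- … -esh around the stem.
So wagu → waalgu.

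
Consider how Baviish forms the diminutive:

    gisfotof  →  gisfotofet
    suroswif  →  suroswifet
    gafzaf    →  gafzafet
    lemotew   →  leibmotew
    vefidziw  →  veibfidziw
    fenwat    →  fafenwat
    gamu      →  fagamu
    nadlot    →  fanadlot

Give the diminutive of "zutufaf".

suroswif and vefidziw both have last vowel 'i' yet inflect differently (suroswifet, veibfidziw), so the last vowel is not what conditions the rule; the final letter is.
"zutufaf" ends in -f. The stems ending in -f (gisfotof → gisfotofet, suroswif → suroswifet, gafzaf → gafzafet) add -et.
The other patterns: stems ending in -w insert -ib- after the first vowel; stems ending in -t or -u add the prefix fa-.
So zutufaf → zutufafet.

zutufafet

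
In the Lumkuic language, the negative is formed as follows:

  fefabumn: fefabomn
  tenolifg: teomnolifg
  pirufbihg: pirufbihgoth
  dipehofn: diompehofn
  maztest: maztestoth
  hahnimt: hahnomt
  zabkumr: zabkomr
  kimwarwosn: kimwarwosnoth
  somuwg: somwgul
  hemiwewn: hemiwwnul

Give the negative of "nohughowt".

nohughwtul

dipehofn and hemiwewn both end in -n yet inflect differently (diompehofn, hemiwwnul), so the final letter is not what conditions the rule; the second-to-last letter is.
"nohughowt" has second-to-last letter 'w'. The stems whose second-to-last letter is 'w' (hemiwewn → hemiwwnul, somuwg → somwgul) delete the last vowel and add -ul.
The other patterns: stems whose second-to-last letter is 'f' insert -om- after the first vowel; stems whose second-to-last letter is 'm' change the last vowel to 'o'; stems whose second-to-last letter is 'h' or 's' add -oth.
So nohughowt → nohughwtul.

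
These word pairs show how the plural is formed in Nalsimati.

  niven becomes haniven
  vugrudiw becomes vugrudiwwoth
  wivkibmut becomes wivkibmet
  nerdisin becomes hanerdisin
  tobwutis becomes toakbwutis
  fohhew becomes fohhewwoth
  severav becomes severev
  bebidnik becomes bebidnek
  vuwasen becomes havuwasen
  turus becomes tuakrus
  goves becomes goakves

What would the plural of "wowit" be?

wowet

"wowit" ends in -t. The one such stem in the data (wivkibmut → wivkibmet) changes the last vowel to 'e' (as do severav, bebidnik), so the same rule applies.
The other patterns: stems ending in -n add the prefix ha-; stems ending in -w double the final consonant and add -oth; stems ending in -s insert -ak- after the first vowel.
So wowit → wowet.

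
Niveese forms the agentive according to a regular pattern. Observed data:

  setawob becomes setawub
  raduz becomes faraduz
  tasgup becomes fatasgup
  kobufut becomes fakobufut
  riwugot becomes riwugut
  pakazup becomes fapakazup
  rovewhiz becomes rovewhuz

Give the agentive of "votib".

kobufut and riwugot both end in -t yet inflect differently (fakobufut, riwugut), so the final letter is not what conditions the rule; the last vowel is.
"votib" has last vowel 'i'. The one such stem in the data (rovewhiz → rovewhuz) changes the last vowel to 'u' (as do riwugot, setawob), so the same rule applies.
The other pattern: stems whose last vowel is 'u' add the prefix fa-.
So votib → votub.

votub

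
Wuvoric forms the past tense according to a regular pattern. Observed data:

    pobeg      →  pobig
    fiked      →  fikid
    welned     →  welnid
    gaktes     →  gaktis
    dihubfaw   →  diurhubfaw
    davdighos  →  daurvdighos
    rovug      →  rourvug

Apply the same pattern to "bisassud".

biursassud

"bisassud" has last vowel 'u'. The one such stem in the data (rovug → rourvug) inserts -ur- after the first vowel (as do dihubfaw, davdighos), so the same rule applies.
The other pattern: stems whose last vowel is 'e' change the last vowel to 'i'.
So bisassud → biursassud.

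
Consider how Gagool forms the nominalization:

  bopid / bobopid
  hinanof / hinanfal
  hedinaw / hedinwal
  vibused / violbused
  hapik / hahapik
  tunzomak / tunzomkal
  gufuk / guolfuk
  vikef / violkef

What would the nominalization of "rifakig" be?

bopid and vibused both end in -d yet inflect differently (bobopid, violbused), so the final letter is not what conditions the rule; the last vowel is.
"rifakig" has last vowel 'i'. The stems whose last vowel is 'i' (bopid → bobopid, hapik → hahapik) repeat the first consonant+vowel as a prefix.
So rifakig → ririfakig.

ririfakig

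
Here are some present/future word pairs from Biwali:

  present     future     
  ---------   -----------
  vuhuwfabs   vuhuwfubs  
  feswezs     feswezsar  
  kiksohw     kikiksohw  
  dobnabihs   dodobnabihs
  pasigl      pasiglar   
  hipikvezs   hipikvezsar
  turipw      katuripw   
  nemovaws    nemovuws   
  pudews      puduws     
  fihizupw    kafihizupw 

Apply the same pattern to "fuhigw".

dobnabihs and hipikvezs both end in -s yet inflect differently (dodobnabihs, hipikvezsar), so the final letter is not what conditions the rule; the second-to-last letter is.
"fuhigw" has second-to-last letter 'g'. The one such stem in the data (pasigl → pasiglar) adds -ar, so the same rule applies.
The other patterns: stems whose second-to-last letter is 'h' repeat the first consonant+vowel as a prefix; stems whose second-to-last letter is 'p' add the prefix ka-; stems whose second-to-last letter is 'b' or 'w' change the last vowel to 'u'.
So fuhigw → fuhigwar.

fuhigwar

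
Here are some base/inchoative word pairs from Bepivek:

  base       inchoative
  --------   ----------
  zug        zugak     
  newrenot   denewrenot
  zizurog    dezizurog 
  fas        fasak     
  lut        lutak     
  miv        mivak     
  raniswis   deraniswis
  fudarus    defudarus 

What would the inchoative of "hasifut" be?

zizurog and zug both end in -g yet inflect differently (dezizurog, zugak), so the final letter is not what conditions the rule; the number of vowels is.
"hasifut" has 3 vowels. The stems with 3 vowels (fudarus → defudarus, newrenot → denewrenot, zizurog → dezizurog) add the prefix de-.
So hasifut → dehasifut.

dehasifut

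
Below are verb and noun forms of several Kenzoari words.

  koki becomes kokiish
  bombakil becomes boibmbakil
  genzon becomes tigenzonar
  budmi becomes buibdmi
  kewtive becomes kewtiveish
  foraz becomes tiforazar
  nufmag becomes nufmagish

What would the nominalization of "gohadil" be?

tigohadilar

koki and budmi both end in -i yet inflect differently (kokiish, buibdmi), so the final letter is not what conditions the rule; the first letter is.
"gohadil" begins with g-. The one such stem in the data (genzon → tigenzonar) adds ti- … -ar around the stem, so the same rule applies.
So gohadil → tigohadilar.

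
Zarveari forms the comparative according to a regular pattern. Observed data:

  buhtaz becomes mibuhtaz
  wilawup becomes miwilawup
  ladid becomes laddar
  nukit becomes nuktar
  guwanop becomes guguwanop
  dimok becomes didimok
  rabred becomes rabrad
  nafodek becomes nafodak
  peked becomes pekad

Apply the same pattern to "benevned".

wilawup and guwanop both end in -p yet inflect differently (miwilawup, guguwanop), so the final letter is not what conditions the rule; the last vowel is.
"benevned" has last vowel 'e'. The stems whose last vowel is 'e' (rabred → rabrad, nafodek → nafodak, peked → pekad) change the last vowel to 'a'.
So benevned → benevnad.

benevnad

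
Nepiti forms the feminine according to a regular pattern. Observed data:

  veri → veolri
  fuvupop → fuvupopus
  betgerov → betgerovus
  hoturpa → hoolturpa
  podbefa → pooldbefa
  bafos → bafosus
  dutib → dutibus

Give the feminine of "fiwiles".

fiwilesus

veri and dutib both have last vowel 'i' yet inflect differently (veolri, dutibus), so the last vowel is not what conditions the rule; whether the stem ends in a vowel or a consonant is.
"fiwiles" ends in a consonant. The stems ending in a consonant (fuvupop → fuvupopus, bafos → bafosus, dutib → dutibus) add -us.
The other pattern: stems ending in a vowel insert -ol- after the first vowel.
So fiwiles → fiwilesus.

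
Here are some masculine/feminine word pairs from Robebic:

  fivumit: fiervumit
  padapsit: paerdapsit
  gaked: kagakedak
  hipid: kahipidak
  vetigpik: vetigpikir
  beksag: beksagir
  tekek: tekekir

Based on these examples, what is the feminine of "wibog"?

fivumit and hipid both have last vowel 'i' yet inflect differently (fiervumit, kahipidak), so the last vowel is not what conditions the rule; the final letter is.
"wibog" ends in -g. The one such stem in the data (beksag → beksagir) adds -ir, so the same rule applies.
So wibog → wibogir.

wibogir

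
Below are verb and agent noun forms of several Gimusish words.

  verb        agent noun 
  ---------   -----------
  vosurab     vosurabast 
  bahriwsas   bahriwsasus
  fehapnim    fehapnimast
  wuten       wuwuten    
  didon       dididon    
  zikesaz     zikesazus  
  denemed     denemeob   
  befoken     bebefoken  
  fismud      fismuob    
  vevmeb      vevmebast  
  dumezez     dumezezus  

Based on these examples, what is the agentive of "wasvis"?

"wasvis" ends in -s. The one such stem in the data (bahriwsas → bahriwsasus) adds -us, so the same rule applies.
So wasvis → wasvisus.

wasvisus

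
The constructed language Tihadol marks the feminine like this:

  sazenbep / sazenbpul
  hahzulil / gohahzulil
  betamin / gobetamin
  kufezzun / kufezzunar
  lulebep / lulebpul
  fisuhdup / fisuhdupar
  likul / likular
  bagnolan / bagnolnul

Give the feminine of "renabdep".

renabdpul

"renabdep" has last vowel 'e'. The stems whose last vowel is 'e' (lulebep → lulebpul, sazenbep → sazenbpul) delete the last vowel and add -ul.
The other patterns: stems whose last vowel is 'i' add the prefix go-; stems whose last vowel is 'u' add -ar.
So renabdep → renabdpul.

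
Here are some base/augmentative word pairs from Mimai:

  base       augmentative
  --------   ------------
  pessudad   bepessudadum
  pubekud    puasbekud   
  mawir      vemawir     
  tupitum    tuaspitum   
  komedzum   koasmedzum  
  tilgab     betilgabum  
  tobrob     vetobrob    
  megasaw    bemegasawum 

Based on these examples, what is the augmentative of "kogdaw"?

bekogdawum

tobrob and tilgab both end in -b yet inflect differently (vetobrob, betilgabum), so the final letter is not what conditions the rule; the last vowel is.
"kogdaw" has last vowel 'a'. The stems whose last vowel is 'a' (megasaw → bemegasawum, tilgab → betilgabum, pessudad → bepessudadum) add be- … -um around the stem.
The other patterns: stems whose last vowel is 'u' insert -as- after the first vowel; stems whose last vowel is 'i' or 'o' add the prefix ve-.
So kogdaw → bekogdawum.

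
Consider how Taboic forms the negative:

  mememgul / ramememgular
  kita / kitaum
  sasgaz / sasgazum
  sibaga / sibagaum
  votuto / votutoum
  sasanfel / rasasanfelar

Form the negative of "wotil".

rawotilar

"wotil" ends in -l. The stems ending in -l (sasanfel → rasasanfelar, mememgul → ramememgular) add ra- … -ar around the stem.
So wotil → rawotilar.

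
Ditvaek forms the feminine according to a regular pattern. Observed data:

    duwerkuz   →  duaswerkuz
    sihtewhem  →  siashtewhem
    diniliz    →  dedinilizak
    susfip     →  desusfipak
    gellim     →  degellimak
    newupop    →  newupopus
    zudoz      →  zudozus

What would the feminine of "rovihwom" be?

"rovihwom" has last vowel 'o'. The stems whose last vowel is 'o' (newupop → newupopus, zudoz → zudozus) add -us.
The other patterns: stems whose last vowel is 'e' or 'u' insert -as- after the first vowel; stems whose last vowel is 'i' add de- … -ak around the stem.
So rovihwom → rovihwomus.

rovihwomus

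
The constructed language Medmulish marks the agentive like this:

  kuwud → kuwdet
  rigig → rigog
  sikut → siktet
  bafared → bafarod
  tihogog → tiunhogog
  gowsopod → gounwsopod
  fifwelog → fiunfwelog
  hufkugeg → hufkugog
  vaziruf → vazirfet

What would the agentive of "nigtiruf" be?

"nigtiruf" has last vowel 'u'. The stems whose last vowel is 'u' (kuwud → kuwdet, sikut → siktet, vaziruf → vazirfet) delete the last vowel and add -et.
The other patterns: stems whose last vowel is 'o' insert -un- after the first vowel; stems whose last vowel is 'e' or 'i' change the last vowel to 'o'.
So nigtiruf → nigtirfet.

nigtirfet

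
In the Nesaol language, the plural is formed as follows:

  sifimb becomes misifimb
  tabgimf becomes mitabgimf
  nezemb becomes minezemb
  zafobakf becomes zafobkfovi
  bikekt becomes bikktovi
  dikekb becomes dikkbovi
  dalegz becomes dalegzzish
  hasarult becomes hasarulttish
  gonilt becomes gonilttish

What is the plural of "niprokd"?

niprkdovi

tabgimf and zafobakf both end in -f yet inflect differently (mitabgimf, zafobkfovi), so the final letter is not what conditions the rule; the second-to-last letter is.
"niprokd" has second-to-last letter 'k'. The stems whose second-to-last letter is 'k' (zafobakf → zafobkfovi, bikekt → bikktovi, dikekb → dikkbovi) delete the last vowel and add -ovi.
So niprokd → niprkdovi.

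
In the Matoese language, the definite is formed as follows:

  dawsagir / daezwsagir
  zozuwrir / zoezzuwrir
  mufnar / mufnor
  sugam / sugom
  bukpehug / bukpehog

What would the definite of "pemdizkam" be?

pemdizkom

"pemdizkam" has last vowel 'a'. The stems whose last vowel is 'a' (mufnar → mufnor, sugam → sugom) change the last vowel to 'o'.
The other pattern: stems whose last vowel is 'i' insert -ez- after the first vowel.
So pemdizkam → pemdizkom.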